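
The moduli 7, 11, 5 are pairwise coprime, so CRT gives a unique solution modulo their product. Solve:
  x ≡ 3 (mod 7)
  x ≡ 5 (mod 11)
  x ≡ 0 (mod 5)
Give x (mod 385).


Moduli 7, 11, 5 are pairwise coprime; by CRT there is a unique solution modulo M = 7 · 11 · 5 = 385.
Solve pairwise, accumulating the modulus:
  Start with x ≡ 3 (mod 7).
  Combine with x ≡ 5 (mod 11): since gcd(7, 11) = 1, we get a unique residue mod 77.
    Write x = 3 + 7·t and substitute into x ≡ 5 (mod 11): 7·t ≡ 5 − 3 = 2 (mod 11).
    The inverse of 7 mod 11 is 8 (since 7·8 = 56 = 5·11 + 1), so t ≡ 8·2 = 16 ≡ 5 (mod 11).
    Then x = 3 + 7·5 = 38, valid modulo lcm(7, 11) = 77: x ≡ 38 (mod 77).
  Combine with x ≡ 0 (mod 5): since gcd(77, 5) = 1, we get a unique residue mod 385.
    Write x = 38 + 77·t and substitute into x ≡ 0 (mod 5): 77·t ≡ 0 − 38 = -38 (mod 5).
    Reduce coefficients mod 5: 2·t ≡ 2 (mod 5).
    The inverse of 2 mod 5 is 3 (since 2·3 = 6 = 1·5 + 1), so t ≡ 3·2 = 6 ≡ 1 (mod 5).
    Then x = 38 + 77·1 = 115, valid modulo lcm(77, 5) = 385: x ≡ 115 (mod 385).
Verify: 115 mod 7 = 3 ✓, 115 mod 11 = 5 ✓, 115 mod 5 = 0 ✓.

x ≡ 115 (mod 385).


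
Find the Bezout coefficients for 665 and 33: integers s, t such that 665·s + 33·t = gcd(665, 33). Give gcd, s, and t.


Euclidean algorithm on (665, 33) — divide until remainder is 0:
  665 = 20 · 33 + 5
  33 = 6 · 5 + 3
  5 = 1 · 3 + 2
  3 = 1 · 2 + 1
  2 = 2 · 1 + 0
gcd(665, 33) = 1.
Track Bezout coefficients alongside the remainders: start with r₀ = 665 = a·1 + b·0 (s = 1, t = 0) and r₁ = 33 = a·0 + b·1 (s = 0, t = 1); each new remainder r_{k+1} = r_{k-1} − q_k·r_k inherits s_{k+1} = s_{k-1} − q_k·s_k, t_{k+1} = t_{k-1} − q_k·t_k, so r_k = a·s_k + b·t_k at every step:
  q = 20: r = 5, s = 1 − 20·0 = 1, t = 0 − 20·1 = -20  (check: 665·1 + 33·(-20) = 5)
  q = 6: r = 3, s = 0 − 6·1 = -6, t = 1 − 6·(-20) = 121  (check: 665·(-6) + 33·121 = 3)
  q = 1: r = 2, s = 1 − 1·(-6) = 7, t = -20 − 1·121 = -141  (check: 665·7 + 33·(-141) = 2)
  q = 1: r = 1, s = -6 − 1·7 = -13, t = 121 − 1·(-141) = 262  (check: 665·(-13) + 33·262 = 1)
The row with r = 1 (the gcd) gives the Bezout coefficients s = -13, t = 262.
Result: 665 · (-13) + 33 · (262) = 1.

gcd(665, 33) = 1; s = -13, t = 262 (check: 665·(-13) + 33·262 = 1).


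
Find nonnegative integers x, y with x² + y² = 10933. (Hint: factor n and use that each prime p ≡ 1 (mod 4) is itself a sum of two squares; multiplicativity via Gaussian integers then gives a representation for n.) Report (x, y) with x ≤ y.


Step 1: Factor n = 10933 = 13 · 29^2.
Step 2: Check the mod-4 condition on each prime factor: 13 ≡ 1 (mod 4), exponent 1; 29 ≡ 1 (mod 4), exponent 2.
All primes ≡ 3 (mod 4) appear to even exponent (or don't appear), so by the two-squares theorem n IS expressible as a sum of two squares.
Step 3: Build a representation. Here n = 13 · 29 · 29 is a product of primes ≡ 1 (mod 4). Each prime p ≡ 1 (mod 4) is itself a sum of two squares; find a² by testing p − a² for a perfect square:
  13: 13 − 1² = 12, 13 − 2² = 9 = 3² ⇒ 13 = 2² + 3².
  29: 29 − 1² = 28, 29 − 2² = 25 = 5² ⇒ 29 = 2² + 5².
  Combine using the Brahmagupta–Fibonacci identity (a² + b²)(c² + d²) = (ac − bd)² + (ad + bc)² = (ac + bd)² + (ad − bc)²:
  13 · 29 = 377: from (2² + 3²)(2² + 5²), take (2·2 − 3·5, 2·5 + 3·2) = (4 − 15, 10 + 6) = (-11, 16); dropping signs (only squares matter) gives (11, 16); check 11² + 16² = 121 + 256 = 377 ✓.
  377 · 29 = 10933: from (11² + 16²)(2² + 5²), take (11·2 − 16·5, 11·5 + 16·2) = (22 − 80, 55 + 32) = (-58, 87); dropping signs (only squares matter) gives (58, 87); check 58² + 87² = 3364 + 7569 = 10933 ✓.
Step 4: Order so x ≤ y and verify: 58² + 87² = 3364 + 7569 = 10933 = n. ✓

n = 10933 = 58² + 87² (one valid representation with x ≤ y).


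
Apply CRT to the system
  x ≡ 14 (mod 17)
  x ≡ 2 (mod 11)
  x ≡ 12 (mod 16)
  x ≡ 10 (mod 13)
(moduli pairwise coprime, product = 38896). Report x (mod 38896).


Product of moduli M = 17 · 11 · 16 · 13 = 38896.
Merge one congruence at a time:
  Start: x ≡ 14 (mod 17).
  Combine with x ≡ 2 (mod 11); new modulus lcm = 187.
    Write x = 14 + 17·t and substitute into x ≡ 2 (mod 11): 17·t ≡ 2 − 14 = -12 (mod 11).
    Reduce coefficients mod 11: 6·t ≡ 10 (mod 11).
    The inverse of 6 mod 11 is 2 (since 6·2 = 12 = 1·11 + 1), so t ≡ 2·10 = 20 ≡ 9 (mod 11).
    Then x = 14 + 17·9 = 167, valid modulo lcm(17, 11) = 187: x ≡ 167 (mod 187).
  Combine with x ≡ 12 (mod 16); new modulus lcm = 2992.
    Write x = 167 + 187·t and substitute into x ≡ 12 (mod 16): 187·t ≡ 12 − 167 = -155 (mod 16).
    Reduce coefficients mod 16: 11·t ≡ 5 (mod 16).
    The inverse of 11 mod 16 is 3 (since 11·3 = 33 = 2·16 + 1), so t ≡ 3·5 = 15 ≡ 15 (mod 16).
    Then x = 167 + 187·15 = 2972, valid modulo lcm(187, 16) = 2992: x ≡ 2972 (mod 2992).
  Combine with x ≡ 10 (mod 13); new modulus lcm = 38896.
    Write x = 2972 + 2992·t and substitute into x ≡ 10 (mod 13): 2992·t ≡ 10 − 2972 = -2962 (mod 13).
    Reduce coefficients mod 13: 2·t ≡ 2 (mod 13).
    The inverse of 2 mod 13 is 7 (since 2·7 = 14 = 1·13 + 1), so t ≡ 7·2 = 14 ≡ 1 (mod 13).
    Then x = 2972 + 2992·1 = 5964, valid modulo lcm(2992, 13) = 38896: x ≡ 5964 (mod 38896).
Verify against each original: 5964 mod 17 = 14, 5964 mod 11 = 2, 5964 mod 16 = 12, 5964 mod 13 = 10.

x ≡ 5964 (mod 38896).


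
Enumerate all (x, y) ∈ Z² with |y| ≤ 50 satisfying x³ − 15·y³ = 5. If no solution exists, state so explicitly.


The equation is x³ - 15y³ = 5. For fixed y, x³ = 15·y³ + 5, so a solution requires the RHS to be a perfect cube.
Strategy: iterate y from -50 to 50, compute RHS = 15·y³ + 5, and check whether it is a (positive or negative) perfect cube.
Check small values of y:
  y = 0: RHS = 5 is not a perfect cube.
  y = 1: RHS = 20 is not a perfect cube.
  y = -1: RHS = -10 is not a perfect cube.
  y = 2: RHS = 125 = (5)³ ⇒ x = 5 works.
  y = -2: RHS = -115 is not a perfect cube.
  y = 3: RHS = 410 is not a perfect cube.
  y = -3: RHS = -400 is not a perfect cube.
Continuing the search up to |y| = 50 finds no further solutions beyond those listed.
Collected solutions: (5, 2).

Solutions (with |y| ≤ 50): (5, 2).


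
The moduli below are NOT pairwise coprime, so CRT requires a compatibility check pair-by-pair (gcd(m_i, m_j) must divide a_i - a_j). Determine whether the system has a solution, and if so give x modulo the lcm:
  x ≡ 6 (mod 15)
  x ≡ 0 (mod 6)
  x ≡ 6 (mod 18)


Moduli 15, 6, 18 are not pairwise coprime, so CRT works modulo lcm(m_i) when all pairwise compatibility conditions hold.
Pairwise compatibility: gcd(m_i, m_j) must divide a_i - a_j for every pair.
Merge one congruence at a time:
  Start: x ≡ 6 (mod 15).
  Combine with x ≡ 0 (mod 6): gcd(15, 6) = 3; 0 - 6 = -6, which IS divisible by 3, so compatible.
    Write x = 6 + 15·t and substitute into x ≡ 0 (mod 6): 15·t ≡ 0 − 6 = -6 (mod 6).
    Divide the congruence (and modulus) by g = 3: 5·t ≡ -2 (mod 2).
    Reduce coefficients mod 2: 1·t ≡ 0 (mod 2).
    So t ≡ 0 (mod 2).
    Then x = 6 + 15·0 = 6, valid modulo lcm(15, 6) = 30: x ≡ 6 (mod 30).
  Combine with x ≡ 6 (mod 18): gcd(30, 18) = 6; 6 - 6 = 0, which IS divisible by 6, so compatible.
    Write x = 6 + 30·t and substitute into x ≡ 6 (mod 18): 30·t ≡ 6 − 6 = 0 (mod 18).
    Divide the congruence (and modulus) by g = 6: 5·t ≡ 0 (mod 3).
    Reduce coefficients mod 3: 2·t ≡ 0 (mod 3).
    The inverse of 2 mod 3 is 2 (since 2·2 = 4 = 1·3 + 1), so t ≡ 2·0 = 0 ≡ 0 (mod 3).
    Then x = 6 + 30·0 = 6, valid modulo lcm(30, 18) = 90: x ≡ 6 (mod 90).
Verify: 6 mod 15 = 6, 6 mod 6 = 0, 6 mod 18 = 6.

x ≡ 6 (mod 90).


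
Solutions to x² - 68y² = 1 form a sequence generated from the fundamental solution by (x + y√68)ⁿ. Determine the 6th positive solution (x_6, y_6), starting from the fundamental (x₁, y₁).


Step 1: Find the fundamental solution (x₁, y₁) of x² - 68y² = 1.
  Expand √68 as a continued fraction. a₀ = ⌊√68⌋ = 8; iterate m_{k+1} = d_k·a_k − m_k, d_{k+1} = (68 − m_{k+1}²)/d_k, a_{k+1} = ⌊(a₀ + m_{k+1})/d_{k+1}⌋ (starting m₀ = 0, d₀ = 1), with convergents p_k = a_k·p_{k-1} + p_{k-2}, q_k = a_k·q_{k-1} + q_{k-2} (p₋₁ = 1, q₋₁ = 0):
  k = 0: a₀ = 8; p₀/q₀ = 8/1; p₀² − 68·q₀² = 64 − 68 = -4.
  k = 1: m = 8, d = 4, a = ⌊(8 + 8)/4⌋ = 4; p/q = (4·8 + 1)/(4·1 + 0) = 33/4; p² − 68·q² = 1089 − 1088 = 1.
  The first convergent with p² − 68·q² = 1 gives the fundamental solution (x₁, y₁) = (33, 4).
Step 2: Apply the recurrence (x_{n+1}, y_{n+1}) = (x₁x_n + 68y₁y_n, x₁y_n + y₁x_n) repeatedly.
  From (x_1, y_1) = (33, 4): x_2 = 33·33 + 68·4·4 = 2177; y_2 = 33·4 + 4·33 = 264.
  From (x_2, y_2) = (2177, 264): x_3 = 33·2177 + 68·4·264 = 143649; y_3 = 33·264 + 4·2177 = 17420.
  From (x_3, y_3) = (143649, 17420): x_4 = 33·143649 + 68·4·17420 = 9478657; y_4 = 33·17420 + 4·143649 = 1149456.
  From (x_4, y_4) = (9478657, 1149456): x_5 = 33·9478657 + 68·4·1149456 = 625447713; y_5 = 33·1149456 + 4·9478657 = 75846676.
  From (x_5, y_5) = (625447713, 75846676): x_6 = 33·625447713 + 68·4·75846676 = 41270070401; y_6 = 33·75846676 + 4·625447713 = 5004731160.
Step 3: Verify x_6² - 68·y_6² = 1703218710903496300801 - 1703218710903496300800 = 1 (should be 1). ✓

(x_1, y_1) = (33, 4); (x_6, y_6) = (41270070401, 5004731160).


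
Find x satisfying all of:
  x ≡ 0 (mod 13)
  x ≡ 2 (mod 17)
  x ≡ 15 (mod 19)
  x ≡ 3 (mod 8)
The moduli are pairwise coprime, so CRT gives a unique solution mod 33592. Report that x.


Product of moduli M = 13 · 17 · 19 · 8 = 33592.
Merge one congruence at a time:
  Start: x ≡ 0 (mod 13).
  Combine with x ≡ 2 (mod 17); new modulus lcm = 221.
    Write x = 0 + 13·t and substitute into x ≡ 2 (mod 17): 13·t ≡ 2 − 0 = 2 (mod 17).
    The inverse of 13 mod 17 is 4 (since 13·4 = 52 = 3·17 + 1), so t ≡ 4·2 = 8 ≡ 8 (mod 17).
    Then x = 0 + 13·8 = 104, valid modulo lcm(13, 17) = 221: x ≡ 104 (mod 221).
  Combine with x ≡ 15 (mod 19); new modulus lcm = 4199.
    Write x = 104 + 221·t and substitute into x ≡ 15 (mod 19): 221·t ≡ 15 − 104 = -89 (mod 19).
    Reduce coefficients mod 19: 12·t ≡ 6 (mod 19).
    The inverse of 12 mod 19 is 8 (since 12·8 = 96 = 5·19 + 1), so t ≡ 8·6 = 48 ≡ 10 (mod 19).
    Then x = 104 + 221·10 = 2314, valid modulo lcm(221, 19) = 4199: x ≡ 2314 (mod 4199).
  Combine with x ≡ 3 (mod 8); new modulus lcm = 33592.
    Write x = 2314 + 4199·t and substitute into x ≡ 3 (mod 8): 4199·t ≡ 3 − 2314 = -2311 (mod 8).
    Reduce coefficients mod 8: 7·t ≡ 1 (mod 8).
    The inverse of 7 mod 8 is 7 (since 7·7 = 49 = 6·8 + 1), so t ≡ 7·1 = 7 ≡ 7 (mod 8).
    Then x = 2314 + 4199·7 = 31707, valid modulo lcm(4199, 8) = 33592: x ≡ 31707 (mod 33592).
Verify against each original: 31707 mod 13 = 0, 31707 mod 17 = 2, 31707 mod 19 = 15, 31707 mod 8 = 3.

x ≡ 31707 (mod 33592).


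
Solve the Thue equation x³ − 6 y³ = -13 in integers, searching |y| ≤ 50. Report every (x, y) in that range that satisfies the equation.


The equation is x³ - 6y³ = -13. For fixed y, x³ = 6·y³ − 13, so a solution requires the RHS to be a perfect cube.
Strategy: iterate y from -50 to 50, compute RHS = 6·y³ − 13, and check whether it is a (positive or negative) perfect cube.
Check small values of y:
  y = 0: RHS = -13 is not a perfect cube.
  y = 1: RHS = -7 is not a perfect cube.
  y = -1: RHS = -19 is not a perfect cube.
  y = 2: RHS = 35 is not a perfect cube.
  y = -2: RHS = -61 is not a perfect cube.
  y = 3: RHS = 149 is not a perfect cube.
  y = -3: RHS = -175 is not a perfect cube.
Continuing the search up to |y| = 50 finds no solutions either.
No (x, y) in the scanned range satisfies the equation.

No integer solutions with |y| ≤ 50.


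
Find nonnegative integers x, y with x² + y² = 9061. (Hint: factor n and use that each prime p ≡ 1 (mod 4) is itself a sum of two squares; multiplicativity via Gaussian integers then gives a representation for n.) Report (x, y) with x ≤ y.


Step 1: Factor n = 9061 = 13 · 17 · 41.
Step 2: Check the mod-4 condition on each prime factor: 13 ≡ 1 (mod 4), exponent 1; 17 ≡ 1 (mod 4), exponent 1; 41 ≡ 1 (mod 4), exponent 1.
All primes ≡ 3 (mod 4) appear to even exponent (or don't appear), so by the two-squares theorem n IS expressible as a sum of two squares.
Step 3: Build a representation. Here n = 13 · 17 · 41 is a product of primes ≡ 1 (mod 4). Each prime p ≡ 1 (mod 4) is itself a sum of two squares; find a² by testing p − a² for a perfect square:
  13: 13 − 1² = 12, 13 − 2² = 9 = 3² ⇒ 13 = 2² + 3².
  17: 17 − 1² = 16 = 4² ⇒ 17 = 1² + 4².
  41: 41 − 1² = 40, 41 − 2² = 37, 41 − 3² = 32, 41 − 4² = 25 = 5² ⇒ 41 = 4² + 5².
  Combine using the Brahmagupta–Fibonacci identity (a² + b²)(c² + d²) = (ac − bd)² + (ad + bc)² = (ac + bd)² + (ad − bc)²:
  13 · 17 = 221: from (2² + 3²)(1² + 4²), take (2·1 − 3·4, 2·4 + 3·1) = (2 − 12, 8 + 3) = (-10, 11); dropping signs (only squares matter) gives (10, 11); check 10² + 11² = 100 + 121 = 221 ✓.
  221 · 41 = 9061: from (10² + 11²)(4² + 5²), take (10·4 − 11·5, 10·5 + 11·4) = (40 − 55, 50 + 44) = (-15, 94); dropping signs (only squares matter) gives (15, 94); check 15² + 94² = 225 + 8836 = 9061 ✓.
Step 4: Order so x ≤ y and verify: 15² + 94² = 225 + 8836 = 9061 = n. ✓

n = 9061 = 15² + 94² (one valid representation with x ≤ y).


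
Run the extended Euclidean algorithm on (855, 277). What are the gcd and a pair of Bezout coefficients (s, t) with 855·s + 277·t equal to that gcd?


Euclidean algorithm on (855, 277) — divide until remainder is 0:
  855 = 3 · 277 + 24
  277 = 11 · 24 + 13
  24 = 1 · 13 + 11
  13 = 1 · 11 + 2
  11 = 5 · 2 + 1
  2 = 2 · 1 + 0
gcd(855, 277) = 1.
Track Bezout coefficients alongside the remainders: start with r₀ = 855 = a·1 + b·0 (s = 1, t = 0) and r₁ = 277 = a·0 + b·1 (s = 0, t = 1); each new remainder r_{k+1} = r_{k-1} − q_k·r_k inherits s_{k+1} = s_{k-1} − q_k·s_k, t_{k+1} = t_{k-1} − q_k·t_k, so r_k = a·s_k + b·t_k at every step:
  q = 3: r = 24, s = 1 − 3·0 = 1, t = 0 − 3·1 = -3  (check: 855·1 + 277·(-3) = 24)
  q = 11: r = 13, s = 0 − 11·1 = -11, t = 1 − 11·(-3) = 34  (check: 855·(-11) + 277·34 = 13)
  q = 1: r = 11, s = 1 − 1·(-11) = 12, t = -3 − 1·34 = -37  (check: 855·12 + 277·(-37) = 11)
  q = 1: r = 2, s = -11 − 1·12 = -23, t = 34 − 1·(-37) = 71  (check: 855·(-23) + 277·71 = 2)
  q = 5: r = 1, s = 12 − 5·(-23) = 127, t = -37 − 5·71 = -392  (check: 855·127 + 277·(-392) = 1)
The row with r = 1 (the gcd) gives the Bezout coefficients s = 127, t = -392.
Result: 855 · (127) + 277 · (-392) = 1.

gcd(855, 277) = 1; s = 127, t = -392 (check: 855·127 + 277·(-392) = 1).


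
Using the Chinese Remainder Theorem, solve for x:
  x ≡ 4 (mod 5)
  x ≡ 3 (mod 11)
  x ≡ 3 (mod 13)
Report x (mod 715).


Moduli 5, 11, 13 are pairwise coprime; by CRT there is a unique solution modulo M = 5 · 11 · 13 = 715.
Solve pairwise, accumulating the modulus:
  Start with x ≡ 4 (mod 5).
  Combine with x ≡ 3 (mod 11): since gcd(5, 11) = 1, we get a unique residue mod 55.
    Write x = 4 + 5·t and substitute into x ≡ 3 (mod 11): 5·t ≡ 3 − 4 = -1 (mod 11).
    Reduce coefficients mod 11: 5·t ≡ 10 (mod 11).
    The inverse of 5 mod 11 is 9 (since 5·9 = 45 = 4·11 + 1), so t ≡ 9·10 = 90 ≡ 2 (mod 11).
    Then x = 4 + 5·2 = 14, valid modulo lcm(5, 11) = 55: x ≡ 14 (mod 55).
  Combine with x ≡ 3 (mod 13): since gcd(55, 13) = 1, we get a unique residue mod 715.
    Write x = 14 + 55·t and substitute into x ≡ 3 (mod 13): 55·t ≡ 3 − 14 = -11 (mod 13).
    Reduce coefficients mod 13: 3·t ≡ 2 (mod 13).
    The inverse of 3 mod 13 is 9 (since 3·9 = 27 = 2·13 + 1), so t ≡ 9·2 = 18 ≡ 5 (mod 13).
    Then x = 14 + 55·5 = 289, valid modulo lcm(55, 13) = 715: x ≡ 289 (mod 715).
Verify: 289 mod 5 = 4 ✓, 289 mod 11 = 3 ✓, 289 mod 13 = 3 ✓.

x ≡ 289 (mod 715).


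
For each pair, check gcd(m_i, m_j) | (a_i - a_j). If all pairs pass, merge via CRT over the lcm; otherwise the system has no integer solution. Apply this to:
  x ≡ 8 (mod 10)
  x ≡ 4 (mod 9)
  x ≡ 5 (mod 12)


Moduli 10, 9, 12 are not pairwise coprime, so CRT works modulo lcm(m_i) when all pairwise compatibility conditions hold.
Pairwise compatibility: gcd(m_i, m_j) must divide a_i - a_j for every pair.
Merge one congruence at a time:
  Start: x ≡ 8 (mod 10).
  Combine with x ≡ 4 (mod 9): gcd(10, 9) = 1; 4 - 8 = -4, which IS divisible by 1, so compatible.
    Write x = 8 + 10·t and substitute into x ≡ 4 (mod 9): 10·t ≡ 4 − 8 = -4 (mod 9).
    Reduce coefficients mod 9: 1·t ≡ 5 (mod 9).
    So t ≡ 5 (mod 9).
    Then x = 8 + 10·5 = 58, valid modulo lcm(10, 9) = 90: x ≡ 58 (mod 90).
  Combine with x ≡ 5 (mod 12): gcd(90, 12) = 6, and 5 - 58 = -53 is NOT divisible by 6.
    ⇒ system is inconsistent (no integer solution).

No solution (the system is inconsistent).


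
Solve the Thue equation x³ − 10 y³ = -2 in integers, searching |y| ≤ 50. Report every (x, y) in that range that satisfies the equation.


The equation is x³ - 10y³ = -2. For fixed y, x³ = 10·y³ − 2, so a solution requires the RHS to be a perfect cube.
Strategy: iterate y from -50 to 50, compute RHS = 10·y³ − 2, and check whether it is a (positive or negative) perfect cube.
Check small values of y:
  y = 0: RHS = -2 is not a perfect cube.
  y = 1: RHS = 8 = (2)³ ⇒ x = 2 works.
  y = -1: RHS = -12 is not a perfect cube.
  y = 2: RHS = 78 is not a perfect cube.
  y = -2: RHS = -82 is not a perfect cube.
  y = 3: RHS = 268 is not a perfect cube.
  y = -3: RHS = -272 is not a perfect cube.
Continuing the search up to |y| = 50 finds no further solutions beyond those listed.
Collected solutions: (2, 1).

Solutions (with |y| ≤ 50): (2, 1).


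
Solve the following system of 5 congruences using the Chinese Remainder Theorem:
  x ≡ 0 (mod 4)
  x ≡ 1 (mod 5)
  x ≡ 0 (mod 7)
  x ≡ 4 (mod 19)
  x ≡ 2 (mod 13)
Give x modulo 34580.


Product of moduli M = 4 · 5 · 7 · 19 · 13 = 34580.
Merge one congruence at a time:
  Start: x ≡ 0 (mod 4).
  Combine with x ≡ 1 (mod 5); new modulus lcm = 20.
    Write x = 0 + 4·t and substitute into x ≡ 1 (mod 5): 4·t ≡ 1 − 0 = 1 (mod 5).
    The inverse of 4 mod 5 is 4 (since 4·4 = 16 = 3·5 + 1), so t ≡ 4·1 = 4 ≡ 4 (mod 5).
    Then x = 0 + 4·4 = 16, valid modulo lcm(4, 5) = 20: x ≡ 16 (mod 20).
  Combine with x ≡ 0 (mod 7); new modulus lcm = 140.
    Write x = 16 + 20·t and substitute into x ≡ 0 (mod 7): 20·t ≡ 0 − 16 = -16 (mod 7).
    Reduce coefficients mod 7: 6·t ≡ 5 (mod 7).
    The inverse of 6 mod 7 is 6 (since 6·6 = 36 = 5·7 + 1), so t ≡ 6·5 = 30 ≡ 2 (mod 7).
    Then x = 16 + 20·2 = 56, valid modulo lcm(20, 7) = 140: x ≡ 56 (mod 140).
  Combine with x ≡ 4 (mod 19); new modulus lcm = 2660.
    Write x = 56 + 140·t and substitute into x ≡ 4 (mod 19): 140·t ≡ 4 − 56 = -52 (mod 19).
    Reduce coefficients mod 19: 7·t ≡ 5 (mod 19).
    The inverse of 7 mod 19 is 11 (since 7·11 = 77 = 4·19 + 1), so t ≡ 11·5 = 55 ≡ 17 (mod 19).
    Then x = 56 + 140·17 = 2436, valid modulo lcm(140, 19) = 2660: x ≡ 2436 (mod 2660).
  Combine with x ≡ 2 (mod 13); new modulus lcm = 34580.
    Write x = 2436 + 2660·t and substitute into x ≡ 2 (mod 13): 2660·t ≡ 2 − 2436 = -2434 (mod 13).
    Reduce coefficients mod 13: 8·t ≡ 10 (mod 13).
    The inverse of 8 mod 13 is 5 (since 8·5 = 40 = 3·13 + 1), so t ≡ 5·10 = 50 ≡ 11 (mod 13).
    Then x = 2436 + 2660·11 = 31696, valid modulo lcm(2660, 13) = 34580: x ≡ 31696 (mod 34580).
Verify against each original: 31696 mod 4 = 0, 31696 mod 5 = 1, 31696 mod 7 = 0, 31696 mod 19 = 4, 31696 mod 13 = 2.

x ≡ 31696 (mod 34580).


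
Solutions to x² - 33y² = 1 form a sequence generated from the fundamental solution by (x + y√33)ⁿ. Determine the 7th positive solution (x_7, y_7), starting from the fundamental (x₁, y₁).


Step 1: Find the fundamental solution (x₁, y₁) of x² - 33y² = 1.
  Expand √33 as a continued fraction. a₀ = ⌊√33⌋ = 5; iterate m_{k+1} = d_k·a_k − m_k, d_{k+1} = (33 − m_{k+1}²)/d_k, a_{k+1} = ⌊(a₀ + m_{k+1})/d_{k+1}⌋ (starting m₀ = 0, d₀ = 1), with convergents p_k = a_k·p_{k-1} + p_{k-2}, q_k = a_k·q_{k-1} + q_{k-2} (p₋₁ = 1, q₋₁ = 0):
  k = 0: a₀ = 5; p₀/q₀ = 5/1; p₀² − 33·q₀² = 25 − 33 = -8.
  k = 1: m = 5, d = 8, a = ⌊(5 + 5)/8⌋ = 1; p/q = (1·5 + 1)/(1·1 + 0) = 6/1; p² − 33·q² = 36 − 33 = 3.
  k = 2: m = 3, d = 3, a = ⌊(5 + 3)/3⌋ = 2; p/q = (2·6 + 5)/(2·1 + 1) = 17/3; p² − 33·q² = 289 − 297 = -8.
  k = 3: m = 3, d = 8, a = ⌊(5 + 3)/8⌋ = 1; p/q = (1·17 + 6)/(1·3 + 1) = 23/4; p² − 33·q² = 529 − 528 = 1.
  The first convergent with p² − 33·q² = 1 gives the fundamental solution (x₁, y₁) = (23, 4).
Step 2: Apply the recurrence (x_{n+1}, y_{n+1}) = (x₁x_n + 33y₁y_n, x₁y_n + y₁x_n) repeatedly.
  From (x_1, y_1) = (23, 4): x_2 = 23·23 + 33·4·4 = 1057; y_2 = 23·4 + 4·23 = 184.
  From (x_2, y_2) = (1057, 184): x_3 = 23·1057 + 33·4·184 = 48599; y_3 = 23·184 + 4·1057 = 8460.
  From (x_3, y_3) = (48599, 8460): x_4 = 23·48599 + 33·4·8460 = 2234497; y_4 = 23·8460 + 4·48599 = 388976.
  From (x_4, y_4) = (2234497, 388976): x_5 = 23·2234497 + 33·4·388976 = 102738263; y_5 = 23·388976 + 4·2234497 = 17884436.
  From (x_5, y_5) = (102738263, 17884436): x_6 = 23·102738263 + 33·4·17884436 = 4723725601; y_6 = 23·17884436 + 4·102738263 = 822295080.
  From (x_6, y_6) = (4723725601, 822295080): x_7 = 23·4723725601 + 33·4·822295080 = 217188639383; y_7 = 23·822295080 + 4·4723725601 = 37807689244.
Step 3: Verify x_7² - 33·y_7² = 47170905077038818620689 - 47170905077038818620688 = 1 (should be 1). ✓

(x_1, y_1) = (23, 4); (x_7, y_7) = (217188639383, 37807689244).


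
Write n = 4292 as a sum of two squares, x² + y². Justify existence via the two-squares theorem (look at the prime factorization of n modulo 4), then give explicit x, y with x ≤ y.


Step 1: Factor n = 4292 = 2^2 · 29 · 37.
Step 2: Check the mod-4 condition on each prime factor: 2 = 2 (special); 29 ≡ 1 (mod 4), exponent 1; 37 ≡ 1 (mod 4), exponent 1.
All primes ≡ 3 (mod 4) appear to even exponent (or don't appear), so by the two-squares theorem n IS expressible as a sum of two squares.
Step 3: Build a representation. Group n = k² · m with k = 2 and m = 29 · 37 = 1073 (a product of primes ≡ 1 (mod 4)); a representation of m scales to one of n via (k·x)² + (k·y)² = k²(x² + y²). Each prime p ≡ 1 (mod 4) is itself a sum of two squares; find a² by testing p − a² for a perfect square:
  29: 29 − 1² = 28, 29 − 2² = 25 = 5² ⇒ 29 = 2² + 5².
  37: 37 − 1² = 36 = 6² ⇒ 37 = 1² + 6².
  Combine using the Brahmagupta–Fibonacci identity (a² + b²)(c² + d²) = (ac − bd)² + (ad + bc)² = (ac + bd)² + (ad − bc)²:
  29 · 37 = 1073: from (2² + 5²)(1² + 6²), take (2·1 − 5·6, 2·6 + 5·1) = (2 − 30, 12 + 5) = (-28, 17); dropping signs (only squares matter) gives (28, 17); check 28² + 17² = 784 + 289 = 1073 ✓.
  Scale by k = 2: (2·28, 2·17) = (56, 34).
Step 4: Order so x ≤ y and verify: 34² + 56² = 1156 + 3136 = 4292 = n. ✓

n = 4292 = 34² + 56² (one valid representation with x ≤ y).


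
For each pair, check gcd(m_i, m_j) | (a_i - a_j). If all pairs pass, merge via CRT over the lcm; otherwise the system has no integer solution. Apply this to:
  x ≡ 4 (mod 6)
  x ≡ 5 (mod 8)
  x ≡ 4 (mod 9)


Moduli 6, 8, 9 are not pairwise coprime, so CRT works modulo lcm(m_i) when all pairwise compatibility conditions hold.
Pairwise compatibility: gcd(m_i, m_j) must divide a_i - a_j for every pair.
Merge one congruence at a time:
  Start: x ≡ 4 (mod 6).
  Combine with x ≡ 5 (mod 8): gcd(6, 8) = 2, and 5 - 4 = 1 is NOT divisible by 2.
    ⇒ system is inconsistent (no integer solution).

No solution (the system is inconsistent).


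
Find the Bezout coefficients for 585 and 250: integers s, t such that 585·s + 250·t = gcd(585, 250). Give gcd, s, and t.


Euclidean algorithm on (585, 250) — divide until remainder is 0:
  585 = 2 · 250 + 85
  250 = 2 · 85 + 80
  85 = 1 · 80 + 5
  80 = 16 · 5 + 0
gcd(585, 250) = 5.
Track Bezout coefficients alongside the remainders: start with r₀ = 585 = a·1 + b·0 (s = 1, t = 0) and r₁ = 250 = a·0 + b·1 (s = 0, t = 1); each new remainder r_{k+1} = r_{k-1} − q_k·r_k inherits s_{k+1} = s_{k-1} − q_k·s_k, t_{k+1} = t_{k-1} − q_k·t_k, so r_k = a·s_k + b·t_k at every step:
  q = 2: r = 85, s = 1 − 2·0 = 1, t = 0 − 2·1 = -2  (check: 585·1 + 250·(-2) = 85)
  q = 2: r = 80, s = 0 − 2·1 = -2, t = 1 − 2·(-2) = 5  (check: 585·(-2) + 250·5 = 80)
  q = 1: r = 5, s = 1 − 1·(-2) = 3, t = -2 − 1·5 = -7  (check: 585·3 + 250·(-7) = 5)
The row with r = 5 (the gcd) gives the Bezout coefficients s = 3, t = -7.
Result: 585 · (3) + 250 · (-7) = 5.

gcd(585, 250) = 5; s = 3, t = -7 (check: 585·3 + 250·(-7) = 5).


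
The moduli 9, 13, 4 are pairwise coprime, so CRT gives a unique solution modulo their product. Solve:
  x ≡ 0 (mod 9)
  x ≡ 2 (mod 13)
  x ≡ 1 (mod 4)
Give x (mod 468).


Moduli 9, 13, 4 are pairwise coprime; by CRT there is a unique solution modulo M = 9 · 13 · 4 = 468.
Solve pairwise, accumulating the modulus:
  Start with x ≡ 0 (mod 9).
  Combine with x ≡ 2 (mod 13): since gcd(9, 13) = 1, we get a unique residue mod 117.
    Write x = 0 + 9·t and substitute into x ≡ 2 (mod 13): 9·t ≡ 2 − 0 = 2 (mod 13).
    The inverse of 9 mod 13 is 3 (since 9·3 = 27 = 2·13 + 1), so t ≡ 3·2 = 6 ≡ 6 (mod 13).
    Then x = 0 + 9·6 = 54, valid modulo lcm(9, 13) = 117: x ≡ 54 (mod 117).
  Combine with x ≡ 1 (mod 4): since gcd(117, 4) = 1, we get a unique residue mod 468.
    Write x = 54 + 117·t and substitute into x ≡ 1 (mod 4): 117·t ≡ 1 − 54 = -53 (mod 4).
    Reduce coefficients mod 4: 1·t ≡ 3 (mod 4).
    So t ≡ 3 (mod 4).
    Then x = 54 + 117·3 = 405, valid modulo lcm(117, 4) = 468: x ≡ 405 (mod 468).
Verify: 405 mod 9 = 0 ✓, 405 mod 13 = 2 ✓, 405 mod 4 = 1 ✓.

x ≡ 405 (mod 468).


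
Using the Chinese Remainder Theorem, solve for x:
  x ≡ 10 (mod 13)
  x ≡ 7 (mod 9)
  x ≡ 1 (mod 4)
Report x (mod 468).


Moduli 13, 9, 4 are pairwise coprime; by CRT there is a unique solution modulo M = 13 · 9 · 4 = 468.
Solve pairwise, accumulating the modulus:
  Start with x ≡ 10 (mod 13).
  Combine with x ≡ 7 (mod 9): since gcd(13, 9) = 1, we get a unique residue mod 117.
    Write x = 10 + 13·t and substitute into x ≡ 7 (mod 9): 13·t ≡ 7 − 10 = -3 (mod 9).
    Reduce coefficients mod 9: 4·t ≡ 6 (mod 9).
    The inverse of 4 mod 9 is 7 (since 4·7 = 28 = 3·9 + 1), so t ≡ 7·6 = 42 ≡ 6 (mod 9).
    Then x = 10 + 13·6 = 88, valid modulo lcm(13, 9) = 117: x ≡ 88 (mod 117).
  Combine with x ≡ 1 (mod 4): since gcd(117, 4) = 1, we get a unique residue mod 468.
    Write x = 88 + 117·t and substitute into x ≡ 1 (mod 4): 117·t ≡ 1 − 88 = -87 (mod 4).
    Reduce coefficients mod 4: 1·t ≡ 1 (mod 4).
    So t ≡ 1 (mod 4).
    Then x = 88 + 117·1 = 205, valid modulo lcm(117, 4) = 468: x ≡ 205 (mod 468).
Verify: 205 mod 13 = 10 ✓, 205 mod 9 = 7 ✓, 205 mod 4 = 1 ✓.

x ≡ 205 (mod 468).


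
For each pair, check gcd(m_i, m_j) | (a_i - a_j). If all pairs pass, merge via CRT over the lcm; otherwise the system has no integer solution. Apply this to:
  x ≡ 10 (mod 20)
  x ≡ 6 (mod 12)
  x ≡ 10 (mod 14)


Moduli 20, 12, 14 are not pairwise coprime, so CRT works modulo lcm(m_i) when all pairwise compatibility conditions hold.
Pairwise compatibility: gcd(m_i, m_j) must divide a_i - a_j for every pair.
Merge one congruence at a time:
  Start: x ≡ 10 (mod 20).
  Combine with x ≡ 6 (mod 12): gcd(20, 12) = 4; 6 - 10 = -4, which IS divisible by 4, so compatible.
    Write x = 10 + 20·t and substitute into x ≡ 6 (mod 12): 20·t ≡ 6 − 10 = -4 (mod 12).
    Divide the congruence (and modulus) by g = 4: 5·t ≡ -1 (mod 3).
    Reduce coefficients mod 3: 2·t ≡ 2 (mod 3).
    The inverse of 2 mod 3 is 2 (since 2·2 = 4 = 1·3 + 1), so t ≡ 2·2 = 4 ≡ 1 (mod 3).
    Then x = 10 + 20·1 = 30, valid modulo lcm(20, 12) = 60: x ≡ 30 (mod 60).
  Combine with x ≡ 10 (mod 14): gcd(60, 14) = 2; 10 - 30 = -20, which IS divisible by 2, so compatible.
    Write x = 30 + 60·t and substitute into x ≡ 10 (mod 14): 60·t ≡ 10 − 30 = -20 (mod 14).
    Divide the congruence (and modulus) by g = 2: 30·t ≡ -10 (mod 7).
    Reduce coefficients mod 7: 2·t ≡ 4 (mod 7).
    The inverse of 2 mod 7 is 4 (since 2·4 = 8 = 1·7 + 1), so t ≡ 4·4 = 16 ≡ 2 (mod 7).
    Then x = 30 + 60·2 = 150, valid modulo lcm(60, 14) = 420: x ≡ 150 (mod 420).
Verify: 150 mod 20 = 10, 150 mod 12 = 6, 150 mod 14 = 10.

x ≡ 150 (mod 420).


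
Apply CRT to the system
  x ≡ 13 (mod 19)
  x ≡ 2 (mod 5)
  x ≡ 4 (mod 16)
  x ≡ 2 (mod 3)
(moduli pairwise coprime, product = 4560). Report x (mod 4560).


Product of moduli M = 19 · 5 · 16 · 3 = 4560.
Merge one congruence at a time:
  Start: x ≡ 13 (mod 19).
  Combine with x ≡ 2 (mod 5); new modulus lcm = 95.
    Write x = 13 + 19·t and substitute into x ≡ 2 (mod 5): 19·t ≡ 2 − 13 = -11 (mod 5).
    Reduce coefficients mod 5: 4·t ≡ 4 (mod 5).
    The inverse of 4 mod 5 is 4 (since 4·4 = 16 = 3·5 + 1), so t ≡ 4·4 = 16 ≡ 1 (mod 5).
    Then x = 13 + 19·1 = 32, valid modulo lcm(19, 5) = 95: x ≡ 32 (mod 95).
  Combine with x ≡ 4 (mod 16); new modulus lcm = 1520.
    Write x = 32 + 95·t and substitute into x ≡ 4 (mod 16): 95·t ≡ 4 − 32 = -28 (mod 16).
    Reduce coefficients mod 16: 15·t ≡ 4 (mod 16).
    The inverse of 15 mod 16 is 15 (since 15·15 = 225 = 14·16 + 1), so t ≡ 15·4 = 60 ≡ 12 (mod 16).
    Then x = 32 + 95·12 = 1172, valid modulo lcm(95, 16) = 1520: x ≡ 1172 (mod 1520).
  Combine with x ≡ 2 (mod 3); new modulus lcm = 4560.
    Write x = 1172 + 1520·t and substitute into x ≡ 2 (mod 3): 1520·t ≡ 2 − 1172 = -1170 (mod 3).
    Reduce coefficients mod 3: 2·t ≡ 0 (mod 3).
    The inverse of 2 mod 3 is 2 (since 2·2 = 4 = 1·3 + 1), so t ≡ 2·0 = 0 ≡ 0 (mod 3).
    Then x = 1172 + 1520·0 = 1172, valid modulo lcm(1520, 3) = 4560: x ≡ 1172 (mod 4560).
Verify against each original: 1172 mod 19 = 13, 1172 mod 5 = 2, 1172 mod 16 = 4, 1172 mod 3 = 2.

x ≡ 1172 (mod 4560).


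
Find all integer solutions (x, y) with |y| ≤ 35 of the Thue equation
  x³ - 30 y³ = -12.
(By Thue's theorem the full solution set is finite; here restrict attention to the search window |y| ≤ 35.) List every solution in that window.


The equation is x³ - 30y³ = -12. For fixed y, x³ = 30·y³ − 12, so a solution requires the RHS to be a perfect cube.
Strategy: iterate y from -35 to 35, compute RHS = 30·y³ − 12, and check whether it is a (positive or negative) perfect cube.
Check small values of y:
  y = 0: RHS = -12 is not a perfect cube.
  y = 1: RHS = 18 is not a perfect cube.
  y = -1: RHS = -42 is not a perfect cube.
  y = 2: RHS = 228 is not a perfect cube.
  y = -2: RHS = -252 is not a perfect cube.
  y = 3: RHS = 798 is not a perfect cube.
  y = -3: RHS = -822 is not a perfect cube.
Continuing the search up to |y| = 35 finds no solutions either.
No (x, y) in the scanned range satisfies the equation.

No integer solutions with |y| ≤ 35.


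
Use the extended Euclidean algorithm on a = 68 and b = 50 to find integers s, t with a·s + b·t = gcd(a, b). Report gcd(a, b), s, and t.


Euclidean algorithm on (68, 50) — divide until remainder is 0:
  68 = 1 · 50 + 18
  50 = 2 · 18 + 14
  18 = 1 · 14 + 4
  14 = 3 · 4 + 2
  4 = 2 · 2 + 0
gcd(68, 50) = 2.
Track Bezout coefficients alongside the remainders: start with r₀ = 68 = a·1 + b·0 (s = 1, t = 0) and r₁ = 50 = a·0 + b·1 (s = 0, t = 1); each new remainder r_{k+1} = r_{k-1} − q_k·r_k inherits s_{k+1} = s_{k-1} − q_k·s_k, t_{k+1} = t_{k-1} − q_k·t_k, so r_k = a·s_k + b·t_k at every step:
  q = 1: r = 18, s = 1 − 1·0 = 1, t = 0 − 1·1 = -1  (check: 68·1 + 50·(-1) = 18)
  q = 2: r = 14, s = 0 − 2·1 = -2, t = 1 − 2·(-1) = 3  (check: 68·(-2) + 50·3 = 14)
  q = 1: r = 4, s = 1 − 1·(-2) = 3, t = -1 − 1·3 = -4  (check: 68·3 + 50·(-4) = 4)
  q = 3: r = 2, s = -2 − 3·3 = -11, t = 3 − 3·(-4) = 15  (check: 68·(-11) + 50·15 = 2)
The row with r = 2 (the gcd) gives the Bezout coefficients s = -11, t = 15.
Result: 68 · (-11) + 50 · (15) = 2.

gcd(68, 50) = 2; s = -11, t = 15 (check: 68·(-11) + 50·15 = 2).


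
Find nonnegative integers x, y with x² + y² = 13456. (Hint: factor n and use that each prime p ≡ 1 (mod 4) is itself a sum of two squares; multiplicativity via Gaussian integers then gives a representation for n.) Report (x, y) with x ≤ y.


Step 1: Factor n = 13456 = 2^4 · 29^2.
Step 2: Check the mod-4 condition on each prime factor: 2 = 2 (special); 29 ≡ 1 (mod 4), exponent 2.
All primes ≡ 3 (mod 4) appear to even exponent (or don't appear), so by the two-squares theorem n IS expressible as a sum of two squares.
Step 3: Build a representation. Group n = k² · m with k = 4 and m = 29 · 29 = 841 (a product of primes ≡ 1 (mod 4)); a representation of m scales to one of n via (k·x)² + (k·y)² = k²(x² + y²). Each prime p ≡ 1 (mod 4) is itself a sum of two squares; find a² by testing p − a² for a perfect square:
  29: 29 − 1² = 28, 29 − 2² = 25 = 5² ⇒ 29 = 2² + 5².
  Combine using the Brahmagupta–Fibonacci identity (a² + b²)(c² + d²) = (ac − bd)² + (ad + bc)² = (ac + bd)² + (ad − bc)²:
  29 · 29 = 841: from (2² + 5²)(2² + 5²), take (2·2 − 5·5, 2·5 + 5·2) = (4 − 25, 10 + 10) = (-21, 20); dropping signs (only squares matter) gives (21, 20); check 21² + 20² = 441 + 400 = 841 ✓.
  Scale by k = 4: (4·21, 4·20) = (84, 80).
Step 4: Order so x ≤ y and verify: 80² + 84² = 6400 + 7056 = 13456 = n. ✓

n = 13456 = 80² + 84² (one valid representation with x ≤ y).


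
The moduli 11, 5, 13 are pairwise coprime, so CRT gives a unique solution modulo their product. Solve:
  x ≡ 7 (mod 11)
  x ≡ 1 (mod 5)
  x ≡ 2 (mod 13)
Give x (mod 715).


Moduli 11, 5, 13 are pairwise coprime; by CRT there is a unique solution modulo M = 11 · 5 · 13 = 715.
Solve pairwise, accumulating the modulus:
  Start with x ≡ 7 (mod 11).
  Combine with x ≡ 1 (mod 5): since gcd(11, 5) = 1, we get a unique residue mod 55.
    Write x = 7 + 11·t and substitute into x ≡ 1 (mod 5): 11·t ≡ 1 − 7 = -6 (mod 5).
    Reduce coefficients mod 5: 1·t ≡ 4 (mod 5).
    So t ≡ 4 (mod 5).
    Then x = 7 + 11·4 = 51, valid modulo lcm(11, 5) = 55: x ≡ 51 (mod 55).
  Combine with x ≡ 2 (mod 13): since gcd(55, 13) = 1, we get a unique residue mod 715.
    Write x = 51 + 55·t and substitute into x ≡ 2 (mod 13): 55·t ≡ 2 − 51 = -49 (mod 13).
    Reduce coefficients mod 13: 3·t ≡ 3 (mod 13).
    The inverse of 3 mod 13 is 9 (since 3·9 = 27 = 2·13 + 1), so t ≡ 9·3 = 27 ≡ 1 (mod 13).
    Then x = 51 + 55·1 = 106, valid modulo lcm(55, 13) = 715: x ≡ 106 (mod 715).
Verify: 106 mod 11 = 7 ✓, 106 mod 5 = 1 ✓, 106 mod 13 = 2 ✓.

x ≡ 106 (mod 715).


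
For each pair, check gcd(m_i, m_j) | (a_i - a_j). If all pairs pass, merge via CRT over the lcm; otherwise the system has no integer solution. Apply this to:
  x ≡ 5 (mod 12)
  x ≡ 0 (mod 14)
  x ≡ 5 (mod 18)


Moduli 12, 14, 18 are not pairwise coprime, so CRT works modulo lcm(m_i) when all pairwise compatibility conditions hold.
Pairwise compatibility: gcd(m_i, m_j) must divide a_i - a_j for every pair.
Merge one congruence at a time:
  Start: x ≡ 5 (mod 12).
  Combine with x ≡ 0 (mod 14): gcd(12, 14) = 2, and 0 - 5 = -5 is NOT divisible by 2.
    ⇒ system is inconsistent (no integer solution).

No solution (the system is inconsistent).


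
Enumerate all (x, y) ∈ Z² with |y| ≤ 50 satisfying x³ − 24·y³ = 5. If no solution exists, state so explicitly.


The equation is x³ - 24y³ = 5. For fixed y, x³ = 24·y³ + 5, so a solution requires the RHS to be a perfect cube.
Strategy: iterate y from -50 to 50, compute RHS = 24·y³ + 5, and check whether it is a (positive or negative) perfect cube.
Check small values of y:
  y = 0: RHS = 5 is not a perfect cube.
  y = 1: RHS = 29 is not a perfect cube.
  y = -1: RHS = -19 is not a perfect cube.
  y = 2: RHS = 197 is not a perfect cube.
  y = -2: RHS = -187 is not a perfect cube.
  y = 3: RHS = 653 is not a perfect cube.
  y = -3: RHS = -643 is not a perfect cube.
Continuing the search up to |y| = 50 finds no solutions either.
No (x, y) in the scanned range satisfies the equation.

No integer solutions with |y| ≤ 50.


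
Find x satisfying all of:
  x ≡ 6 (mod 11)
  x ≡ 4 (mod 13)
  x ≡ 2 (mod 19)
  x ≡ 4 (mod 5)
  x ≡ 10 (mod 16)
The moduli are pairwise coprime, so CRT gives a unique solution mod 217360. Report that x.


Product of moduli M = 11 · 13 · 19 · 5 · 16 = 217360.
Merge one congruence at a time:
  Start: x ≡ 6 (mod 11).
  Combine with x ≡ 4 (mod 13); new modulus lcm = 143.
    Write x = 6 + 11·t and substitute into x ≡ 4 (mod 13): 11·t ≡ 4 − 6 = -2 (mod 13).
    Reduce coefficients mod 13: 11·t ≡ 11 (mod 13).
    The inverse of 11 mod 13 is 6 (since 11·6 = 66 = 5·13 + 1), so t ≡ 6·11 = 66 ≡ 1 (mod 13).
    Then x = 6 + 11·1 = 17, valid modulo lcm(11, 13) = 143: x ≡ 17 (mod 143).
  Combine with x ≡ 2 (mod 19); new modulus lcm = 2717.
    Write x = 17 + 143·t and substitute into x ≡ 2 (mod 19): 143·t ≡ 2 − 17 = -15 (mod 19).
    Reduce coefficients mod 19: 10·t ≡ 4 (mod 19).
    The inverse of 10 mod 19 is 2 (since 10·2 = 20 = 1·19 + 1), so t ≡ 2·4 = 8 ≡ 8 (mod 19).
    Then x = 17 + 143·8 = 1161, valid modulo lcm(143, 19) = 2717: x ≡ 1161 (mod 2717).
  Combine with x ≡ 4 (mod 5); new modulus lcm = 13585.
    Write x = 1161 + 2717·t and substitute into x ≡ 4 (mod 5): 2717·t ≡ 4 − 1161 = -1157 (mod 5).
    Reduce coefficients mod 5: 2·t ≡ 3 (mod 5).
    The inverse of 2 mod 5 is 3 (since 2·3 = 6 = 1·5 + 1), so t ≡ 3·3 = 9 ≡ 4 (mod 5).
    Then x = 1161 + 2717·4 = 12029, valid modulo lcm(2717, 5) = 13585: x ≡ 12029 (mod 13585).
  Combine with x ≡ 10 (mod 16); new modulus lcm = 217360.
    Write x = 12029 + 13585·t and substitute into x ≡ 10 (mod 16): 13585·t ≡ 10 − 12029 = -12019 (mod 16).
    Reduce coefficients mod 16: 1·t ≡ 13 (mod 16).
    So t ≡ 13 (mod 16).
    Then x = 12029 + 13585·13 = 188634, valid modulo lcm(13585, 16) = 217360: x ≡ 188634 (mod 217360).
Verify against each original: 188634 mod 11 = 6, 188634 mod 13 = 4, 188634 mod 19 = 2, 188634 mod 5 = 4, 188634 mod 16 = 10.

x ≡ 188634 (mod 217360).


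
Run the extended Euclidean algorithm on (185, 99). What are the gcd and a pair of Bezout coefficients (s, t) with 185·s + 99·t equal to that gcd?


Euclidean algorithm on (185, 99) — divide until remainder is 0:
  185 = 1 · 99 + 86
  99 = 1 · 86 + 13
  86 = 6 · 13 + 8
  13 = 1 · 8 + 5
  8 = 1 · 5 + 3
  5 = 1 · 3 + 2
  3 = 1 · 2 + 1
  2 = 2 · 1 + 0
gcd(185, 99) = 1.
Track Bezout coefficients alongside the remainders: start with r₀ = 185 = a·1 + b·0 (s = 1, t = 0) and r₁ = 99 = a·0 + b·1 (s = 0, t = 1); each new remainder r_{k+1} = r_{k-1} − q_k·r_k inherits s_{k+1} = s_{k-1} − q_k·s_k, t_{k+1} = t_{k-1} − q_k·t_k, so r_k = a·s_k + b·t_k at every step:
  q = 1: r = 86, s = 1 − 1·0 = 1, t = 0 − 1·1 = -1  (check: 185·1 + 99·(-1) = 86)
  q = 1: r = 13, s = 0 − 1·1 = -1, t = 1 − 1·(-1) = 2  (check: 185·(-1) + 99·2 = 13)
  q = 6: r = 8, s = 1 − 6·(-1) = 7, t = -1 − 6·2 = -13  (check: 185·7 + 99·(-13) = 8)
  q = 1: r = 5, s = -1 − 1·7 = -8, t = 2 − 1·(-13) = 15  (check: 185·(-8) + 99·15 = 5)
  q = 1: r = 3, s = 7 − 1·(-8) = 15, t = -13 − 1·15 = -28  (check: 185·15 + 99·(-28) = 3)
  q = 1: r = 2, s = -8 − 1·15 = -23, t = 15 − 1·(-28) = 43  (check: 185·(-23) + 99·43 = 2)
  q = 1: r = 1, s = 15 − 1·(-23) = 38, t = -28 − 1·43 = -71  (check: 185·38 + 99·(-71) = 1)
The row with r = 1 (the gcd) gives the Bezout coefficients s = 38, t = -71.
Result: 185 · (38) + 99 · (-71) = 1.

gcd(185, 99) = 1; s = 38, t = -71 (check: 185·38 + 99·(-71) = 1).
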